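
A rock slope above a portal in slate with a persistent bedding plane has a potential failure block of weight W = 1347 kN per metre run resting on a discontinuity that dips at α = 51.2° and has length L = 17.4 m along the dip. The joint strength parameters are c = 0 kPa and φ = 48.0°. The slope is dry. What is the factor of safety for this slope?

Resolving the block weight along and normal to the plane and applying the Mohr–Coulomb strength on the joint:
N' = W cosα = 1347·cos51.2° = 844.0 kN/m
Driving force T = W sinα = 1347·sin51.2° = 1049.8 kN/m
Resisting force R = c·L + N'·tanφ = 0·17.4 + 844.0·tan48.0° = 0.0 + 937.4 = 937.4 kN/m
FS = R / T = 937.4 / 1049.8 = 0.893

FS = 0.89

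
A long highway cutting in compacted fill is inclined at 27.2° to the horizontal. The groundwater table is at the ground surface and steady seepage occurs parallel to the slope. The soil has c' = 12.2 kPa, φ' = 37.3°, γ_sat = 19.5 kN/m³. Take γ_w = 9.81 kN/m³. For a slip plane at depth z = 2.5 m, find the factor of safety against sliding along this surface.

FS = 1.35

With seepage parallel to the slope and the water table at the surface, the effective normal stress on the slip plane uses the buoyant unit weight γ' = γ_sat − γ_w while the driving shear stress uses γ_sat:
FS = [c' + γ' z cos²β tanφ'] / [γ_sat z sinβ cosβ]
γ' = 19.5 − 9.81 = 9.69 kN/m³
Numerator = 12.2 + 9.69·2.5·cos²27.2°·tan37.3° = 12.2 + 9.69·2.5·0.7911·0.7618 = 26.799 kPa
Denominator = 19.5·2.5·sin27.2°·cos27.2° = 19.5·2.5·0.4571·0.8894 = 19.819 kPa
FS = 26.799 / 19.819 = 1.352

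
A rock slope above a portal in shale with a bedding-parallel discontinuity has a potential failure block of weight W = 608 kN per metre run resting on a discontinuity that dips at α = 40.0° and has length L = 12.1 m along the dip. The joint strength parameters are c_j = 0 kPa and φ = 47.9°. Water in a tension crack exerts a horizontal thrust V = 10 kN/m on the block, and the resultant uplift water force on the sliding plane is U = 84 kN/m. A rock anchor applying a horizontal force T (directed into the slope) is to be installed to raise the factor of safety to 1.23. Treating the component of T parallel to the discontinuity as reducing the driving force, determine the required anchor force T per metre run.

Resolving forces along and normal to the sliding plane, with the horizontal anchor force T adding T·sinα to the effective normal force and T·cosα acting up the plane against the driving force:
FS = [c_jL + (W cosα − U − V sinα + T sinα) tanφ] / [W sinα + V cosα − T cosα]
Without the anchor: N' = 375.3 kN/m, driving T_d = 398.5 kN/m, resisting R = 0·12.1 + 375.3·tan47.9° = 415.4 kN/m, FS = 1.04.
Setting FS = 1.23 and solving for T:
1.23·(398.5 − T cos40.0°) = 415.4 + T sin40.0°·tan47.9°
T·(sin40.0°·tan47.9° + 1.23·cos40.0°) = 1.23·398.5 − 415.4
T·(0.6428·1.1067 + 1.23·0.7660) = 490.1 − 415.4 = 74.7
T·1.6536 = 74.7
T = 45.2 kN/m

T = 45 kN/m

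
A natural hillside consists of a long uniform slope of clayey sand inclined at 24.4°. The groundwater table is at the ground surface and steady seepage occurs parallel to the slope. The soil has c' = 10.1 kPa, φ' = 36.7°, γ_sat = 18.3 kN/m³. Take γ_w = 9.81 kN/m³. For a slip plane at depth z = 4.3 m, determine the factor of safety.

With seepage parallel to the slope and the water table at the surface, the effective normal stress on the slip plane uses the buoyant unit weight γ' = γ_sat − γ_w while the driving shear stress uses γ_sat:
FS = [c' + γ' z cos²β tanφ'] / [γ_sat z sinβ cosβ]
γ' = 18.3 − 9.81 = 8.49 kN/m³
Numerator = 10.1 + 8.49·4.3·cos²24.4°·tan36.7° = 10.1 + 8.49·4.3·0.8293·0.7454 = 32.668 kPa
Denominator = 18.3·4.3·sin24.4°·cos24.4° = 18.3·4.3·0.4131·0.9107 = 29.604 kPa
FS = 32.668 / 29.604 = 1.103

FS = 1.10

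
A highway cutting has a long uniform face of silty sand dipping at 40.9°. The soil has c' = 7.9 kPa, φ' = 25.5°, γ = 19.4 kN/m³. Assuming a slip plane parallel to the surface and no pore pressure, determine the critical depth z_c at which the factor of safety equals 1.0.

z_c = 1.83 m

Setting FS = 1.00 in FS = [c' + γz cos²β tanφ'] / [γz sinβ cosβ] and solving for z:
z = c' / [γ cosβ (FS·sinβ − cosβ·tanφ')]
  = 7.9 / [19.4·cos40.9°·(1.00·sin40.9° − cos40.9°·tan25.5°)]
  = 7.9 / [19.4·0.7559·(1.00·0.6547 − 0.7559·0.4770)]
  = 7.9 / 4.3143 = 1.831 m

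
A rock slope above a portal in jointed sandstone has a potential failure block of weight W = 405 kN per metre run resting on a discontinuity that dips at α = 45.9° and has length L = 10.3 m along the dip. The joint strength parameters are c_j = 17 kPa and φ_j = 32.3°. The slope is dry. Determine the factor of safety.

Resolving the block weight along and normal to the plane and applying the Mohr–Coulomb strength on the joint:
N' = W cosα = 405·cos45.9° = 281.8 kN/m
Driving force T = W sinα = 405·sin45.9° = 290.8 kN/m
Resisting force R = c_j·L + N'·tanφ_j = 17·10.3 + 281.8·tan32.3° = 175.1 + 178.2 = 353.3 kN/m
FS = R / T = 353.3 / 290.8 = 1.215

FS = 1.21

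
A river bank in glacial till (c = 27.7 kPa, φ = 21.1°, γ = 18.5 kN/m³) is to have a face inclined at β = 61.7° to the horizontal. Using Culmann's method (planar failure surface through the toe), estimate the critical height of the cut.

H_c = 20.44 m

Culmann's analysis gives the critical failure plane at α_cr = (β + φ)/2 = (61.7 + 21.1)/2 = 41.4°, and the critical height
H_c = (4c/γ) · sinβ cosφ / [1 − cos(β − φ)]
    = (4·27.7/18.5) · sin61.7°·cos21.1° / [1 − cos(40.6°)]
    = 5.989 · 0.8805·0.9330 / [1 − 0.7593]
    = 5.989 · 0.8214 / 0.2407
    = 20.44 m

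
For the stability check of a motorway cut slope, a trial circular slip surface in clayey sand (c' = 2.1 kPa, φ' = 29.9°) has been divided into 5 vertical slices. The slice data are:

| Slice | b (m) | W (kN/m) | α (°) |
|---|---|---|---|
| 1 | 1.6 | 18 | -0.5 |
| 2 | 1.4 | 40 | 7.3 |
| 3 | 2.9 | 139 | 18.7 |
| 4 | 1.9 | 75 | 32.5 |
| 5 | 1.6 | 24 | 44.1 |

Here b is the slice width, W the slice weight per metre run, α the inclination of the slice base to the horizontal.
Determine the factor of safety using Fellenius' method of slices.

FS = 1.67

Ordinary method of slices: FS = Σ[c'·Δl_i + (W_i cosα_i)·tanφ'] / Σ W_i sinα_i, with Δl_i = b_i / cosα_i.
Slice 1: Δl = 1.6/cos(-0.5°) = 1.600 m; N'_1 = 18·cos(-0.5°) = 18.0; c'Δl = 3.36; W sinα = -0.2
Slice 2: Δl = 1.4/cos7.3° = 1.411 m; N'_2 = 40·cos7.3° = 39.7; c'Δl = 2.96; W sinα = 5.1
Slice 3: Δl = 2.9/cos18.7° = 3.062 m; N'_3 = 139·cos18.7° = 131.7; c'Δl = 6.43; W sinα = 44.6
Slice 4: Δl = 1.9/cos32.5° = 2.253 m; N'_4 = 75·cos32.5° = 63.3; c'Δl = 4.73; W sinα = 40.3
Slice 5: Δl = 1.6/cos44.1° = 2.228 m; N'_5 = 24·cos44.1° = 17.2; c'Δl = 4.68; W sinα = 16.7
Σc'Δl = 22.2 kN/m; ΣN' = 269.8 kN/m; ΣW sinα = 106.5 kN/m
Resisting = 22.2 + 269.8·tan29.9° = 22.2 + 155.2 = 177.3 kN/m
FS = 177.3 / 106.5 = 1.665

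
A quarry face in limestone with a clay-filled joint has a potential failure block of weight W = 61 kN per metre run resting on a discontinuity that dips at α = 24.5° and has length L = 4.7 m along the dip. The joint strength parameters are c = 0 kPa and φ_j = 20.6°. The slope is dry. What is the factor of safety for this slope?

Resolving the block weight along and normal to the plane and applying the Mohr–Coulomb strength on the joint:
N' = W cosα = 61·cos24.5° = 55.5 kN/m
Driving force T = W sinα = 61·sin24.5° = 25.3 kN/m
Resisting force R = c·L + N'·tanφ_j = 0·4.7 + 55.5·tan20.6° = 0.0 + 20.9 = 20.9 kN/m
FS = R / T = 20.9 / 25.3 = 0.825

FS = 0.82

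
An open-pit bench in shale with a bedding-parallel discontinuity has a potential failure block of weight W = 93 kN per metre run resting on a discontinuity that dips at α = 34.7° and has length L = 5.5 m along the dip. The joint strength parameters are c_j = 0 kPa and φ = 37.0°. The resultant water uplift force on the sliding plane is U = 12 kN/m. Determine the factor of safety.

FS = 0.92

Resolving the block weight along and normal to the plane and applying the Mohr–Coulomb strength on the joint:
N' = W cosα − U = 93·cos34.7° − 12 = 64.5 kN/m
Driving force T = W sinα = 93·sin34.7° = 52.9 kN/m
Resisting force R = c_j·L + N'·tanφ = 0·5.5 + 64.5·tan37.0° = 0.0 + 48.6 = 48.6 kN/m
FS = R / T = 48.6 / 52.9 = 0.917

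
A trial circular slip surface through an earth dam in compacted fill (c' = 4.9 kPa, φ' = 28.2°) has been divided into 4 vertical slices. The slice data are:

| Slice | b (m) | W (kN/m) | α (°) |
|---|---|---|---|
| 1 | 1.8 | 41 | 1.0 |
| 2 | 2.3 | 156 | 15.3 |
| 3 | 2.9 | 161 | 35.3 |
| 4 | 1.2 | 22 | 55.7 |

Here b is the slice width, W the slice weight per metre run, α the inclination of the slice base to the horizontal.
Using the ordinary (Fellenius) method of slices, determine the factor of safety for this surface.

Ordinary method of slices: FS = Σ[c'·Δl_i + (W_i cosα_i)·tanφ'] / Σ W_i sinα_i, with Δl_i = b_i / cosα_i.
Slice 1: Δl = 1.8/cos1.0° = 1.800 m; N'_1 = 41·cos1.0° = 41.0; c'Δl = 8.82; W sinα = 0.7
Slice 2: Δl = 2.3/cos15.3° = 2.385 m; N'_2 = 156·cos15.3° = 150.5; c'Δl = 11.68; W sinα = 41.2
Slice 3: Δl = 2.9/cos35.3° = 3.553 m; N'_3 = 161·cos35.3° = 131.4; c'Δl = 17.41; W sinα = 93.0
Slice 4: Δl = 1.2/cos55.7° = 2.129 m; N'_4 = 22·cos55.7° = 12.4; c'Δl = 10.43; W sinα = 18.2
Σc'Δl = 48.4 kN/m; ΣN' = 335.3 kN/m; ΣW sinα = 153.1 kN/m
Resisting = 48.4 + 335.3·tan28.2° = 48.4 + 179.8 = 228.1 kN/m
FS = 228.1 / 153.1 = 1.490

FS = 1.49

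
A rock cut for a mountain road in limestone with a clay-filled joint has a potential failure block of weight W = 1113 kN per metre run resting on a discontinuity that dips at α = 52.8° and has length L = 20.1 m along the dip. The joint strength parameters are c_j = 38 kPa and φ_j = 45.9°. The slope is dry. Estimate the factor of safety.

Resolving the block weight along and normal to the plane and applying the Mohr–Coulomb strength on the joint:
N' = W cosα = 1113·cos52.8° = 672.9 kN/m
Driving force T = W sinα = 1113·sin52.8° = 886.5 kN/m
Resisting force R = c_j·L + N'·tanφ_j = 38·20.1 + 672.9·tan45.9° = 763.8 + 694.4 = 1458.2 kN/m
FS = R / T = 1458.2 / 886.5 = 1.645

FS = 1.64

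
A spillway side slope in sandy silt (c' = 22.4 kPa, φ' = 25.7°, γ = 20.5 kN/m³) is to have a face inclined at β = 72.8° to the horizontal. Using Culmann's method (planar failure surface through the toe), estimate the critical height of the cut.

H_c = 11.78 m

Culmann's analysis gives the critical failure plane at α_cr = (β + φ')/2 = (72.8 + 25.7)/2 = 49.2°, and the critical height
H_c = (4c'/γ) · sinβ cosφ' / [1 − cos(β − φ')]
    = (4·22.4/20.5) · sin72.8°·cos25.7° / [1 − cos(47.1°)]
    = 4.371 · 0.9553·0.9011 / [1 − 0.6807]
    = 4.371 · 0.8608 / 0.3193
    = 11.78 m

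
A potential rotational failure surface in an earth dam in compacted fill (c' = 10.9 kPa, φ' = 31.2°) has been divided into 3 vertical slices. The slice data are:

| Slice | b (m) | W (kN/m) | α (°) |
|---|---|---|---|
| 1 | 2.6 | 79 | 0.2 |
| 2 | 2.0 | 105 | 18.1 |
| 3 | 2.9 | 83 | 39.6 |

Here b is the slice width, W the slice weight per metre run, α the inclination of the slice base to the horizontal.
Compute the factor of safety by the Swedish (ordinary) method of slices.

FS = 2.79

Ordinary method of slices: FS = Σ[c'·Δl_i + (W_i cosα_i)·tanφ'] / Σ W_i sinα_i, with Δl_i = b_i / cosα_i.
Slice 1: Δl = 2.6/cos0.2° = 2.600 m; N'_1 = 79·cos0.2° = 79.0; c'Δl = 28.34; W sinα = 0.3
Slice 2: Δl = 2.0/cos18.1° = 2.104 m; N'_2 = 105·cos18.1° = 99.8; c'Δl = 22.93; W sinα = 32.6
Slice 3: Δl = 2.9/cos39.6° = 3.764 m; N'_3 = 83·cos39.6° = 64.0; c'Δl = 41.02; W sinα = 52.9
Σc'Δl = 92.3 kN/m; ΣN' = 242.8 kN/m; ΣW sinα = 85.8 kN/m
Resisting = 92.3 + 242.8·tan31.2° = 92.3 + 147.0 = 239.3 kN/m
FS = 239.3 / 85.8 = 2.789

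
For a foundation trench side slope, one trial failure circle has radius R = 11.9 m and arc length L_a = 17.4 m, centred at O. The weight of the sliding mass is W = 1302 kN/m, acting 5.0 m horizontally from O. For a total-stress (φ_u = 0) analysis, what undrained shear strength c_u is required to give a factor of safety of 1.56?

c_u = 49.0 kPa

FS = c_u·L_a·R / (W·d), so c_u = FS·W·d / (L_a·R).
c_u = 1.56·1302·5.0 / (17.40·11.9) = 10155.6 / 207.06 = 49.05 kPa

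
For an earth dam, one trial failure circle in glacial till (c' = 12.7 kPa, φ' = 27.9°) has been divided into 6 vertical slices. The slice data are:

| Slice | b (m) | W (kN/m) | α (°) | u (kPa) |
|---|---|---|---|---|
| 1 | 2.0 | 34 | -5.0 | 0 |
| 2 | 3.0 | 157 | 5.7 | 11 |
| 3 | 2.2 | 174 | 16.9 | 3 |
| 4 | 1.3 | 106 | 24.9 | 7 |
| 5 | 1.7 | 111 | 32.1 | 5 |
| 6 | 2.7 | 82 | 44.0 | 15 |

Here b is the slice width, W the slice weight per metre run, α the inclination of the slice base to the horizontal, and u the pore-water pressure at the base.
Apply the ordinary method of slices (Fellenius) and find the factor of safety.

FS = 1.98

Ordinary method of slices: FS = Σ[c'·Δl_i + (W_i cosα_i − u_i·Δl_i)·tanφ'] / Σ W_i sinα_i, with Δl_i = b_i / cosα_i.
Slice 1: Δl = 2.0/cos(-5.0°) = 2.008 m; N'_1 = 34·cos(-5.0°) − 0·2.008 = 33.9; c'Δl = 25.50; W sinα = -3.0
Slice 2: Δl = 3.0/cos5.7° = 3.015 m; N'_2 = 157·cos5.7° − 11·3.015 = 123.1; c'Δl = 38.29; W sinα = 15.6
Slice 3: Δl = 2.2/cos16.9° = 2.299 m; N'_3 = 174·cos16.9° − 3·2.299 = 159.6; c'Δl = 29.20; W sinα = 50.6
Slice 4: Δl = 1.3/cos24.9° = 1.433 m; N'_4 = 106·cos24.9° − 7·1.433 = 86.1; c'Δl = 18.20; W sinα = 44.6
Slice 5: Δl = 1.7/cos32.1° = 2.007 m; N'_5 = 111·cos32.1° − 5·2.007 = 84.0; c'Δl = 25.49; W sinα = 59.0
Slice 6: Δl = 2.7/cos44.0° = 3.753 m; N'_6 = 82·cos44.0° − 15·3.753 = 2.7; c'Δl = 47.67; W sinα = 57.0
Σc'Δl = 184.3 kN/m; ΣN' = 489.3 kN/m; ΣW sinα = 223.8 kN/m
Resisting = 184.3 + 489.3·tan27.9° = 184.3 + 259.1 = 443.4 kN/m
FS = 443.4 / 223.8 = 1.981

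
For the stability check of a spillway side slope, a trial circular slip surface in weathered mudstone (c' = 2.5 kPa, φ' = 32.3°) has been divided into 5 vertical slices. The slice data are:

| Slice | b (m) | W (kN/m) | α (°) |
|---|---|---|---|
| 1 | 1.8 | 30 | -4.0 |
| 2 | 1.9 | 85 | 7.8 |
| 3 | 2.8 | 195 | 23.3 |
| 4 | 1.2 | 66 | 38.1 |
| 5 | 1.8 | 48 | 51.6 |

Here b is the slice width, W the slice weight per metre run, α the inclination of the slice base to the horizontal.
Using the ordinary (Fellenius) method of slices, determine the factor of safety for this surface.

Ordinary method of slices: FS = Σ[c'·Δl_i + (W_i cosα_i)·tanφ'] / Σ W_i sinα_i, with Δl_i = b_i / cosα_i.
Slice 1: Δl = 1.8/cos(-4.0°) = 1.804 m; N'_1 = 30·cos(-4.0°) = 29.9; c'Δl = 4.51; W sinα = -2.1
Slice 2: Δl = 1.9/cos7.8° = 1.918 m; N'_2 = 85·cos7.8° = 84.2; c'Δl = 4.79; W sinα = 11.5
Slice 3: Δl = 2.8/cos23.3° = 3.049 m; N'_3 = 195·cos23.3° = 179.1; c'Δl = 7.62; W sinα = 77.1
Slice 4: Δl = 1.2/cos38.1° = 1.525 m; N'_4 = 66·cos38.1° = 51.9; c'Δl = 3.81; W sinα = 40.7
Slice 5: Δl = 1.8/cos51.6° = 2.898 m; N'_5 = 48·cos51.6° = 29.8; c'Δl = 7.24; W sinα = 37.6
Σc'Δl = 28.0 kN/m; ΣN' = 375.0 kN/m; ΣW sinα = 164.9 kN/m
Resisting = 28.0 + 375.0·tan32.3° = 28.0 + 237.1 = 265.0 kN/m
FS = 265.0 / 164.9 = 1.607

FS = 1.61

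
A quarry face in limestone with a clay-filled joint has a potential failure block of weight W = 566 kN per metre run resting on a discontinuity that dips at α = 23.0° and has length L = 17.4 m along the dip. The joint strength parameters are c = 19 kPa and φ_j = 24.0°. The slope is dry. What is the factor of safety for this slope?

FS = 2.54

Resolving the block weight along and normal to the plane and applying the Mohr–Coulomb strength on the joint:
N' = W cosα = 566·cos23.0° = 521.0 kN/m
Driving force T = W sinα = 566·sin23.0° = 221.2 kN/m
Resisting force R = c·L + N'·tanφ_j = 19·17.4 + 521.0·tan24.0° = 330.6 + 232.0 = 562.6 kN/m
FS = R / T = 562.6 / 221.2 = 2.544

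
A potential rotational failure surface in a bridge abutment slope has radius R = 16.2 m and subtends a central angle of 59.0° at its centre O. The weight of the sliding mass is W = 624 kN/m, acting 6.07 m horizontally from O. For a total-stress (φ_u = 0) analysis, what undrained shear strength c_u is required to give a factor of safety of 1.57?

FS = c_u·L_a·R / (W·d), so c_u = FS·W·d / (L_a·R).
Arc length L_a = R·θ = 16.2·(59.0°·π/180) = 16.2·1.0297 = 16.68 m
c_u = 1.57·624·6.07 / (16.68·16.2) = 5946.7 / 270.25 = 22.00 kPa

c_u = 22.0 kPa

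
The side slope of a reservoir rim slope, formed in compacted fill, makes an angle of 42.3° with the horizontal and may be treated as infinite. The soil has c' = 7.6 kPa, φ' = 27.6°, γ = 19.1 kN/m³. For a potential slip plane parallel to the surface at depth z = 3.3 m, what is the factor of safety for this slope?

FS = 0.82

For an infinite slope with a slip plane parallel to the surface (no pore pressure): FS = [c' + γz cos²β tanφ'] / [γz sinβ cosβ].
γz = 19.1·3.3 = 63.03 kN/m²
Numerator = 7.6 + 63.03·cos²42.3°·tan27.6° = 7.6 + 63.03·0.5471·0.5228 = 25.626 kPa
Denominator = 63.03·sin42.3°·cos42.3° = 63.03·0.6730·0.7396 = 31.375 kPa
FS = 25.626 / 31.375 = 0.817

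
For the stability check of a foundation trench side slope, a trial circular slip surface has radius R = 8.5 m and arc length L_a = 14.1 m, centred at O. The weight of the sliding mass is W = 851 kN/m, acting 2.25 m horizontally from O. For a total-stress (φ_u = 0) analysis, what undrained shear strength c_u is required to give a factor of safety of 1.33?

c_u = 21.2 kPa

FS = c_u·L_a·R / (W·d), so c_u = FS·W·d / (L_a·R).
c_u = 1.33·851·2.25 / (14.10·8.5) = 2546.6 / 119.85 = 21.25 kPa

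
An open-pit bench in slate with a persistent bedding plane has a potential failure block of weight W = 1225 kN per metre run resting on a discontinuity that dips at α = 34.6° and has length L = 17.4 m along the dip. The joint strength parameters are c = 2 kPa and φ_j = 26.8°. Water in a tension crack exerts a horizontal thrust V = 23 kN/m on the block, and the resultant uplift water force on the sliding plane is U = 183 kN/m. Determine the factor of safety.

FS = 0.62

Resolving the block weight along and normal to the plane and applying the Mohr–Coulomb strength on the joint:
N' = W cosα − U − V sinα = 1225·cos34.6° − 183 − 23·sin34.6° = 812.3 kN/m
Driving force T = W sinα + V cosα = 1225·sin34.6° + 23·cos34.6° = 714.5 kN/m
Resisting force R = c·L + N'·tanφ_j = 2·17.4 + 812.3·tan26.8° = 34.8 + 410.3 = 445.1 kN/m
FS = R / T = 445.1 / 714.5 = 0.623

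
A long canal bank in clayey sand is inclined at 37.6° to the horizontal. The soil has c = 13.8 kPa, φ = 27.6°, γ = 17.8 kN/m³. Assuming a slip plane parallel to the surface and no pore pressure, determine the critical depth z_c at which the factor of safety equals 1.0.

z_c = 4.99 m

Setting FS = 1.00 in FS = [c + γz cos²β tanφ] / [γz sinβ cosβ] and solving for z:
z = c / [γ cosβ (FS·sinβ − cosβ·tanφ)]
  = 13.8 / [17.8·cos37.6°·(1.00·sin37.6° − cos37.6°·tan27.6°)]
  = 13.8 / [17.8·0.7923·(1.00·0.6101 − 0.7923·0.5228)]
  = 13.8 / 2.7634 = 4.994 m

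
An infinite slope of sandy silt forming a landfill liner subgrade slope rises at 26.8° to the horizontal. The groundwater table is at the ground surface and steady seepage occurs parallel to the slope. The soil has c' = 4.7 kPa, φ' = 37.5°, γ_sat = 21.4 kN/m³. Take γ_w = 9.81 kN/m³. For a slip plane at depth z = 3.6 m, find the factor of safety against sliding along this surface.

FS = 0.97

With seepage parallel to the slope and the water table at the surface, the effective normal stress on the slip plane uses the buoyant unit weight γ' = γ_sat − γ_w while the driving shear stress uses γ_sat:
FS = [c' + γ' z cos²β tanφ'] / [γ_sat z sinβ cosβ]
γ' = 21.4 − 9.81 = 11.59 kN/m³
Numerator = 4.7 + 11.59·3.6·cos²26.8°·tan37.5° = 4.7 + 11.59·3.6·0.7967·0.7673 = 30.207 kPa
Denominator = 21.4·3.6·sin26.8°·cos26.8° = 21.4·3.6·0.4509·0.8926 = 31.005 kPa
FS = 30.207 / 31.005 = 0.974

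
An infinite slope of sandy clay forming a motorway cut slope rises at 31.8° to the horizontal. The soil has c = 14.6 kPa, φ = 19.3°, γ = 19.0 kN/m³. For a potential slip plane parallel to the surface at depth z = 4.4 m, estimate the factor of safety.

FS = 0.95

For an infinite slope with a slip plane parallel to the surface (no pore pressure): FS = [c + γz cos²β tanφ] / [γz sinβ cosβ].
γz = 19.0·4.4 = 83.60 kN/m²
Numerator = 14.6 + 83.60·cos²31.8°·tan19.3° = 14.6 + 83.60·0.7223·0.3502 = 35.747 kPa
Denominator = 83.60·sin31.8°·cos31.8° = 83.60·0.5270·0.8499 = 37.441 kPa
FS = 35.747 / 37.441 = 0.955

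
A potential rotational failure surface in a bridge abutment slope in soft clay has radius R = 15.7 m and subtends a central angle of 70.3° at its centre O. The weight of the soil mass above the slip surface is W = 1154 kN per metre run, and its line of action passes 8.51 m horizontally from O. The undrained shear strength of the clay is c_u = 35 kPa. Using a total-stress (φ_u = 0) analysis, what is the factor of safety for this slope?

Taking moments about the centre O, the resisting moment is provided by the undrained shear strength acting along the arc:
Arc length L_a = R·θ = 15.7·(70.3°·π/180) = 15.7·1.2270 = 19.26 m
M_R = c_u·L_a·R = 35·19.26·15.7 = 10585.2 kN·m/m
M_D = W·d = 1154·8.51 = 9820.5 kN·m/m
FS = M_R / M_D = 10585.2 / 9820.5 = 1.078

FS = 1.08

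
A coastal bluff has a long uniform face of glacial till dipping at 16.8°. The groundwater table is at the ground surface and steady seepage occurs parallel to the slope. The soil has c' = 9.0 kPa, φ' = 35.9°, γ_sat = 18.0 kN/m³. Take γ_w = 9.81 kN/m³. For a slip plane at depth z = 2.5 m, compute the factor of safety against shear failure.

With seepage parallel to the slope and the water table at the surface, the effective normal stress on the slip plane uses the buoyant unit weight γ' = γ_sat − γ_w while the driving shear stress uses γ_sat:
FS = [c' + γ' z cos²β tanφ'] / [γ_sat z sinβ cosβ]
γ' = 18.0 − 9.81 = 8.19 kN/m³
Numerator = 9.0 + 8.19·2.5·cos²16.8°·tan35.9° = 9.0 + 8.19·2.5·0.9165·0.7239 = 22.583 kPa
Denominator = 18.0·2.5·sin16.8°·cos16.8° = 18.0·2.5·0.2890·0.9573 = 12.451 kPa
FS = 22.583 / 12.451 = 1.814

FS = 1.81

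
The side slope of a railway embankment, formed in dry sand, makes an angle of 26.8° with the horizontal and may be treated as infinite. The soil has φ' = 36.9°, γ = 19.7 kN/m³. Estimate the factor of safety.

For a dry cohesionless infinite slope the factor of safety is FS = tanφ' / tanβ.
FS = tan36.9° / tan26.8° = 0.7508 / 0.5051 = 1.486

FS = 1.49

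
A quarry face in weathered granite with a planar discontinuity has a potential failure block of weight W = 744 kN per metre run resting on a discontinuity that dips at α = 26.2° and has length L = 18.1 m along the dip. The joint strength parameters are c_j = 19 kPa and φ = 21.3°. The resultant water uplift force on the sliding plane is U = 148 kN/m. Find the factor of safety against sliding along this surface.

FS = 1.66

Resolving the block weight along and normal to the plane and applying the Mohr–Coulomb strength on the joint:
N' = W cosα − U = 744·cos26.2° − 148 = 519.6 kN/m
Driving force T = W sinα = 744·sin26.2° = 328.5 kN/m
Resisting force R = c_j·L + N'·tanφ = 19·18.1 + 519.6·tan21.3° = 343.9 + 202.6 = 546.5 kN/m
FS = R / T = 546.5 / 328.5 = 1.664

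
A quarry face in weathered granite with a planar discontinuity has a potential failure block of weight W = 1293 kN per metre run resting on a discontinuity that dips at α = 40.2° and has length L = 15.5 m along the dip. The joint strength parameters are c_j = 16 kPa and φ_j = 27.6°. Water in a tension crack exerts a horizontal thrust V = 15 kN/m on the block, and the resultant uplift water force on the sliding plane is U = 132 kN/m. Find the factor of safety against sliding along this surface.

Resolving the block weight along and normal to the plane and applying the Mohr–Coulomb strength on the joint:
N' = W cosα − U − V sinα = 1293·cos40.2° − 132 − 15·sin40.2° = 845.9 kN/m
Driving force T = W sinα + V cosα = 1293·sin40.2° + 15·cos40.2° = 846.0 kN/m
Resisting force R = c_j·L + N'·tanφ_j = 16·15.5 + 845.9·tan27.6° = 248.0 + 442.2 = 690.2 kN/m
FS = R / T = 690.2 / 846.0 = 0.816

FS = 0.82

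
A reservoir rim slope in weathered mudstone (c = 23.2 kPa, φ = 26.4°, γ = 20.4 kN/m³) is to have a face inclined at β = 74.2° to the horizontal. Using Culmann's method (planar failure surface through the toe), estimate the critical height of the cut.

Culmann's analysis gives the critical failure plane at α_cr = (β + φ)/2 = (74.2 + 26.4)/2 = 50.3°, and the critical height
H_c = (4c/γ) · sinβ cosφ / [1 − cos(β − φ)]
    = (4·23.2/20.4) · sin74.2°·cos26.4° / [1 − cos(47.8°)]
    = 4.549 · 0.9622·0.8957 / [1 − 0.6717]
    = 4.549 · 0.8619 / 0.3283
    = 11.94 m

H_c = 11.94 m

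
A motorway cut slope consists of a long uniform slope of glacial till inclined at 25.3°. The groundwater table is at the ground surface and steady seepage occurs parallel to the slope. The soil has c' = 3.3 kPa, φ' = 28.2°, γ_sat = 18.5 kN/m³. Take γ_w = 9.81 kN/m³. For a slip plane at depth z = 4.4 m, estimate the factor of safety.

With seepage parallel to the slope and the water table at the surface, the effective normal stress on the slip plane uses the buoyant unit weight γ' = γ_sat − γ_w while the driving shear stress uses γ_sat:
FS = [c' + γ' z cos²β tanφ'] / [γ_sat z sinβ cosβ]
γ' = 18.5 − 9.81 = 8.69 kN/m³
Numerator = 3.3 + 8.69·4.4·cos²25.3°·tan28.2° = 3.3 + 8.69·4.4·0.8174·0.5362 = 20.058 kPa
Denominator = 18.5·4.4·sin25.3°·cos25.3° = 18.5·4.4·0.4274·0.9041 = 31.450 kPa
FS = 20.058 / 31.450 = 0.638

FS = 0.64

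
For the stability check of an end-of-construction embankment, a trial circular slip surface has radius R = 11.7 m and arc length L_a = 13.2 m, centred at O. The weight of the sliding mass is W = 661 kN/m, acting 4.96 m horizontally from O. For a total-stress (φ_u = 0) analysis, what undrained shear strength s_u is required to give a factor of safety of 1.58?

s_u = 33.5 kPa

FS = s_u·L_a·R / (W·d), so s_u = FS·W·d / (L_a·R).
s_u = 1.58·661·4.96 / (13.20·11.7) = 5180.1 / 154.44 = 33.54 kPa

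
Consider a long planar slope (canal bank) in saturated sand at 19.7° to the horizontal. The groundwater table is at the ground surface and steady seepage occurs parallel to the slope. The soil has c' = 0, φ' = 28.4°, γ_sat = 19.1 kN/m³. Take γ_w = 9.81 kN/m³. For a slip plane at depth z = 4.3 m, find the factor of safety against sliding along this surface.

FS = 0.73

With seepage parallel to the slope and the water table at the surface, the effective normal stress on the slip plane uses the buoyant unit weight γ' = γ_sat − γ_w while the driving shear stress uses γ_sat:
FS = [c' + γ' z cos²β tanφ'] / [γ_sat z sinβ cosβ]
(For c' = 0 this reduces to FS = (γ'/γ_sat)·tanφ'/tanβ.)
γ' = 19.1 − 9.81 = 9.29 kN/m³
Numerator = 0.0 + 9.29·4.3·cos²19.7°·tan28.4° = 0.0 + 9.29·4.3·0.8864·0.5407 = 19.145 kPa
Denominator = 19.1·4.3·sin19.7°·cos19.7° = 19.1·4.3·0.3371·0.9415 = 26.065 kPa
FS = 19.145 / 26.065 = 0.734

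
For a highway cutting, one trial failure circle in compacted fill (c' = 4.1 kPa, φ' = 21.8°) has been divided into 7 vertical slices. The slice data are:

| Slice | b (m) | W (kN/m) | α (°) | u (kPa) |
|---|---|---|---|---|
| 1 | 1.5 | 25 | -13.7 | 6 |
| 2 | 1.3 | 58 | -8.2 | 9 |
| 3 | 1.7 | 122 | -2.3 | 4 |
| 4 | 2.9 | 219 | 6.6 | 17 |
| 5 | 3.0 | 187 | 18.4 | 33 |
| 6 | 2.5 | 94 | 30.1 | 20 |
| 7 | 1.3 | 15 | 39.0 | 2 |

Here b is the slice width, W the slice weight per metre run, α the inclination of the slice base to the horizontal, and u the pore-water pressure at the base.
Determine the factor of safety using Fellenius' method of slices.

Ordinary method of slices: FS = Σ[c'·Δl_i + (W_i cosα_i − u_i·Δl_i)·tanφ'] / Σ W_i sinα_i, with Δl_i = b_i / cosα_i.
Slice 1: Δl = 1.5/cos(-13.7°) = 1.544 m; N'_1 = 25·cos(-13.7°) − 6·1.544 = 15.0; c'Δl = 6.33; W sinα = -5.9
Slice 2: Δl = 1.3/cos(-8.2°) = 1.313 m; N'_2 = 58·cos(-8.2°) − 9·1.313 = 45.6; c'Δl = 5.39; W sinα = -8.3
Slice 3: Δl = 1.7/cos(-2.3°) = 1.701 m; N'_3 = 122·cos(-2.3°) − 4·1.701 = 115.1; c'Δl = 6.98; W sinα = -4.9
Slice 4: Δl = 2.9/cos6.6° = 2.919 m; N'_4 = 219·cos6.6° − 17·2.919 = 167.9; c'Δl = 11.97; W sinα = 25.2
Slice 5: Δl = 3.0/cos18.4° = 3.162 m; N'_5 = 187·cos18.4° − 33·3.162 = 73.1; c'Δl = 12.96; W sinα = 59.0
Slice 6: Δl = 2.5/cos30.1° = 2.890 m; N'_6 = 94·cos30.1° − 20·2.890 = 23.5; c'Δl = 11.85; W sinα = 47.1
Slice 7: Δl = 1.3/cos39.0° = 1.673 m; N'_7 = 15·cos39.0° − 2·1.673 = 8.3; c'Δl = 6.86; W sinα = 9.4
Σc'Δl = 62.3 kN/m; ΣN' = 448.6 kN/m; ΣW sinα = 121.7 kN/m
Resisting = 62.3 + 448.6·tan21.8° = 62.3 + 179.4 = 241.7 kN/m
FS = 241.7 / 121.7 = 1.987

FS = 1.99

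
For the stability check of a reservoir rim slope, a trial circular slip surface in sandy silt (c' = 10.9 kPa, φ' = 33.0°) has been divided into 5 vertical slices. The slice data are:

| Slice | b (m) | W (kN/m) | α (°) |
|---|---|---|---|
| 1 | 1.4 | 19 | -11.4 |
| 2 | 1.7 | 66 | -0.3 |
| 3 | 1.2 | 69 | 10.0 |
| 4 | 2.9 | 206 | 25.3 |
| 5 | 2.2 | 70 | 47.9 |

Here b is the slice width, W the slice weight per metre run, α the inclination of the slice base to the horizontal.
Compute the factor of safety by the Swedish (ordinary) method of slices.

Ordinary method of slices: FS = Σ[c'·Δl_i + (W_i cosα_i)·tanφ'] / Σ W_i sinα_i, with Δl_i = b_i / cosα_i.
Slice 1: Δl = 1.4/cos(-11.4°) = 1.428 m; N'_1 = 19·cos(-11.4°) = 18.6; c'Δl = 15.57; W sinα = -3.8
Slice 2: Δl = 1.7/cos(-0.3°) = 1.700 m; N'_2 = 66·cos(-0.3°) = 66.0; c'Δl = 18.53; W sinα = -0.3
Slice 3: Δl = 1.2/cos10.0° = 1.219 m; N'_3 = 69·cos10.0° = 68.0; c'Δl = 13.28; W sinα = 12.0
Slice 4: Δl = 2.9/cos25.3° = 3.208 m; N'_4 = 206·cos25.3° = 186.2; c'Δl = 34.96; W sinα = 88.0
Slice 5: Δl = 2.2/cos47.9° = 3.281 m; N'_5 = 70·cos47.9° = 46.9; c'Δl = 35.77; W sinα = 51.9
Σc'Δl = 118.1 kN/m; ΣN' = 385.7 kN/m; ΣW sinα = 147.9 kN/m
Resisting = 118.1 + 385.7·tan33.0° = 118.1 + 250.5 = 368.6 kN/m
FS = 368.6 / 147.9 = 2.493

FS = 2.49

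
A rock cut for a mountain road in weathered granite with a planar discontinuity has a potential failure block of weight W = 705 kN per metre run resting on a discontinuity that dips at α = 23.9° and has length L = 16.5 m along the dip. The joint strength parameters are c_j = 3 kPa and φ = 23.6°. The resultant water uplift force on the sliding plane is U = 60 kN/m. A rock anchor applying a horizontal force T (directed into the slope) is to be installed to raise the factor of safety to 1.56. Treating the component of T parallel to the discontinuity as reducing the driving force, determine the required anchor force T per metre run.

T = 88 kN/m

Resolving forces along and normal to the sliding plane, with the horizontal anchor force T adding T·sinα to the effective normal force and T·cosα acting up the plane against the driving force:
FS = [c_jL + (W cosα − U + T sinα) tanφ] / [W sinα − T cosα]
Without the anchor: N' = 584.5 kN/m, driving T_d = 285.6 kN/m, resisting R = 3·16.5 + 584.5·tan23.6° = 304.9 kN/m, FS = 1.07.
Setting FS = 1.56 and solving for T:
1.56·(285.6 − T cos23.9°) = 304.9 + T sin23.9°·tan23.6°
T·(sin23.9°·tan23.6° + 1.56·cos23.9°) = 1.56·285.6 − 304.9
T·(0.4051·0.4369 + 1.56·0.9143) = 445.6 − 304.9 = 140.7
T·1.6032 = 140.7
T = 87.8 kN/m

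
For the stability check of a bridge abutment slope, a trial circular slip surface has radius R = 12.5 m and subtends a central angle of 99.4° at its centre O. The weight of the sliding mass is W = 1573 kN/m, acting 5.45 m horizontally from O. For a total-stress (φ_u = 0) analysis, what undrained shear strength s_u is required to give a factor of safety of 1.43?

FS = s_u·L_a·R / (W·d), so s_u = FS·W·d / (L_a·R).
Arc length L_a = R·θ = 12.5·(99.4°·π/180) = 12.5·1.7349 = 21.69 m
s_u = 1.43·1573·5.45 / (21.69·12.5) = 12259.2 / 271.07 = 45.22 kPa

s_u = 45.2 kPa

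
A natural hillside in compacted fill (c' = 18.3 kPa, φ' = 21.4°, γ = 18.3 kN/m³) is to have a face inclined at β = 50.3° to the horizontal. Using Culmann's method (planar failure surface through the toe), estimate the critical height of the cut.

Culmann's analysis gives the critical failure plane at α_cr = (β + φ')/2 = (50.3 + 21.4)/2 = 35.8°, and the critical height
H_c = (4c'/γ) · sinβ cosφ' / [1 − cos(β − φ')]
    = (4·18.3/18.3) · sin50.3°·cos21.4° / [1 − cos(28.9°)]
    = 4.000 · 0.7694·0.9311 / [1 − 0.8755]
    = 4.000 · 0.7164 / 0.1245
    = 23.01 m

H_c = 23.01 m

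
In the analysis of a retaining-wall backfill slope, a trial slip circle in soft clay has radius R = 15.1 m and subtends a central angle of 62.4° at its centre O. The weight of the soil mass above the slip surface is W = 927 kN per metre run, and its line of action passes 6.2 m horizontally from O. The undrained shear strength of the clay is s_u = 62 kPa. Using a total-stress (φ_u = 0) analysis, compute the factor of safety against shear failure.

FS = 2.68

Taking moments about the centre O, the resisting moment is provided by the undrained shear strength acting along the arc:
Arc length L_a = R·θ = 15.1·(62.4°·π/180) = 15.1·1.0891 = 16.45 m
M_R = s_u·L_a·R = 62·16.45·15.1 = 15396.0 kN·m/m
M_D = W·d = 927·6.2 = 5747.4 kN·m/m
FS = M_R / M_D = 15396.0 / 5747.4 = 2.679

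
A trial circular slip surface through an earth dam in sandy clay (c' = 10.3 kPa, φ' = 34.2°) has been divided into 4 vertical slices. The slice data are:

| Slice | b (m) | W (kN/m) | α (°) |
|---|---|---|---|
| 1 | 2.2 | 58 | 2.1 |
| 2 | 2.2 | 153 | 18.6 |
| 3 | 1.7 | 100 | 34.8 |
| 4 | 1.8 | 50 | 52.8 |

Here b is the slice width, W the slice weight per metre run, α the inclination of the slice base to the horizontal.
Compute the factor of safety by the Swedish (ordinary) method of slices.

FS = 2.12

Ordinary method of slices: FS = Σ[c'·Δl_i + (W_i cosα_i)·tanφ'] / Σ W_i sinα_i, with Δl_i = b_i / cosα_i.
Slice 1: Δl = 2.2/cos2.1° = 2.201 m; N'_1 = 58·cos2.1° = 58.0; c'Δl = 22.68; W sinα = 2.1
Slice 2: Δl = 2.2/cos18.6° = 2.321 m; N'_2 = 153·cos18.6° = 145.0; c'Δl = 23.91; W sinα = 48.8
Slice 3: Δl = 1.7/cos34.8° = 2.070 m; N'_3 = 100·cos34.8° = 82.1; c'Δl = 21.32; W sinα = 57.1
Slice 4: Δl = 1.8/cos52.8° = 2.977 m; N'_4 = 50·cos52.8° = 30.2; c'Δl = 30.66; W sinα = 39.8
Σc'Δl = 98.6 kN/m; ΣN' = 315.3 kN/m; ΣW sinα = 147.8 kN/m
Resisting = 98.6 + 315.3·tan34.2° = 98.6 + 214.3 = 312.9 kN/m
FS = 312.9 / 147.8 = 2.116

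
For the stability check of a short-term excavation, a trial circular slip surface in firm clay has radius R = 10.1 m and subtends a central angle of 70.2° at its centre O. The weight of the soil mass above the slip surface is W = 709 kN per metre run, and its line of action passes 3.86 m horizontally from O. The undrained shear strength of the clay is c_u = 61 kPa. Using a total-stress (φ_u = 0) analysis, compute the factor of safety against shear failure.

Taking moments about the centre O, the resisting moment is provided by the undrained shear strength acting along the arc:
Arc length L_a = R·θ = 10.1·(70.2°·π/180) = 10.1·1.2252 = 12.37 m
M_R = c_u·L_a·R = 61·12.37·10.1 = 7624.1 kN·m/m
M_D = W·d = 709·3.86 = 2736.7 kN·m/m
FS = M_R / M_D = 7624.1 / 2736.7 = 2.786

FS = 2.79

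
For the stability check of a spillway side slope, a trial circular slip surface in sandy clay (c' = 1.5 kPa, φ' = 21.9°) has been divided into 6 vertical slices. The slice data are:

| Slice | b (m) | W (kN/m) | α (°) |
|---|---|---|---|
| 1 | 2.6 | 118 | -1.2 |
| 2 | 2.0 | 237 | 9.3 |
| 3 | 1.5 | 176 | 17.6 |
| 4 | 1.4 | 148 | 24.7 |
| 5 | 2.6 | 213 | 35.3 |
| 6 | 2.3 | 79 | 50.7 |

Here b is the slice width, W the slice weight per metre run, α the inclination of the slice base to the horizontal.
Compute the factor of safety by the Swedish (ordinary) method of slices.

FS = 1.12

Ordinary method of slices: FS = Σ[c'·Δl_i + (W_i cosα_i)·tanφ'] / Σ W_i sinα_i, with Δl_i = b_i / cosα_i.
Slice 1: Δl = 2.6/cos(-1.2°) = 2.601 m; N'_1 = 118·cos(-1.2°) = 118.0; c'Δl = 3.90; W sinα = -2.5
Slice 2: Δl = 2.0/cos9.3° = 2.027 m; N'_2 = 237·cos9.3° = 233.9; c'Δl = 3.04; W sinα = 38.3
Slice 3: Δl = 1.5/cos17.6° = 1.574 m; N'_3 = 176·cos17.6° = 167.8; c'Δl = 2.36; W sinα = 53.2
Slice 4: Δl = 1.4/cos24.7° = 1.541 m; N'_4 = 148·cos24.7° = 134.5; c'Δl = 2.31; W sinα = 61.8
Slice 5: Δl = 2.6/cos35.3° = 3.186 m; N'_5 = 213·cos35.3° = 173.8; c'Δl = 4.78; W sinα = 123.1
Slice 6: Δl = 2.3/cos50.7° = 3.631 m; N'_6 = 79·cos50.7° = 50.0; c'Δl = 5.45; W sinα = 61.1
Σc'Δl = 21.8 kN/m; ΣN' = 878.0 kN/m; ΣW sinα = 335.1 kN/m
Resisting = 21.8 + 878.0·tan21.9° = 21.8 + 352.9 = 374.8 kN/m
FS = 374.8 / 335.1 = 1.118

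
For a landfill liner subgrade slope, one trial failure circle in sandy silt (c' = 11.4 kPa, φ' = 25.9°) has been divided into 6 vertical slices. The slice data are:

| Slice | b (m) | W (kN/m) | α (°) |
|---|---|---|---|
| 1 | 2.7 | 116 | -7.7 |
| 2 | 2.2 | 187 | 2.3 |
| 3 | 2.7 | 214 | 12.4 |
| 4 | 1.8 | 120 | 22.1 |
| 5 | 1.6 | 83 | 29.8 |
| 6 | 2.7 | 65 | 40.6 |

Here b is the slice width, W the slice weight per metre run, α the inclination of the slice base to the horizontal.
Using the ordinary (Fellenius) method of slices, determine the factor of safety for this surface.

FS = 3.20

Ordinary method of slices: FS = Σ[c'·Δl_i + (W_i cosα_i)·tanφ'] / Σ W_i sinα_i, with Δl_i = b_i / cosα_i.
Slice 1: Δl = 2.7/cos(-7.7°) = 2.725 m; N'_1 = 116·cos(-7.7°) = 115.0; c'Δl = 31.06; W sinα = -15.5
Slice 2: Δl = 2.2/cos2.3° = 2.202 m; N'_2 = 187·cos2.3° = 186.8; c'Δl = 25.10; W sinα = 7.5
Slice 3: Δl = 2.7/cos12.4° = 2.764 m; N'_3 = 214·cos12.4° = 209.0; c'Δl = 31.52; W sinα = 46.0
Slice 4: Δl = 1.8/cos22.1° = 1.943 m; N'_4 = 120·cos22.1° = 111.2; c'Δl = 22.15; W sinα = 45.1
Slice 5: Δl = 1.6/cos29.8° = 1.844 m; N'_5 = 83·cos29.8° = 72.0; c'Δl = 21.02; W sinα = 41.2
Slice 6: Δl = 2.7/cos40.6° = 3.556 m; N'_6 = 65·cos40.6° = 49.4; c'Δl = 40.54; W sinα = 42.3
Σc'Δl = 171.4 kN/m; ΣN' = 743.4 kN/m; ΣW sinα = 166.6 kN/m
Resisting = 171.4 + 743.4·tan25.9° = 171.4 + 361.0 = 532.3 kN/m
FS = 532.3 / 166.6 = 3.195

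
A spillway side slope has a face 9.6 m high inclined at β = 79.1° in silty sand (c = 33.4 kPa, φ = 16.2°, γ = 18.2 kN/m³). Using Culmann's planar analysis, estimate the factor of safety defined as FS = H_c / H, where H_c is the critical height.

H_c = (4c/γ) · sinβ cosφ / [1 − cos(β − φ)]
    = (4·33.4/18.2) · sin79.1°·cos16.2° / [1 − cos62.9°]
    = 7.341 · 0.9430 / 0.5445 = 12.71 m
FS = H_c / H = 12.71 / 9.6 = 1.324

FS = 1.32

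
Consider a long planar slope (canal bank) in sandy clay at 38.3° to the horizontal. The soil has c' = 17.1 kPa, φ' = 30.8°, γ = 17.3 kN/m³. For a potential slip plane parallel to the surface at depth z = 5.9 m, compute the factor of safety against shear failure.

For an infinite slope with a slip plane parallel to the surface (no pore pressure): FS = [c' + γz cos²β tanφ'] / [γz sinβ cosβ].
γz = 17.3·5.9 = 102.07 kN/m²
Numerator = 17.1 + 102.07·cos²38.3°·tan30.8° = 17.1 + 102.07·0.6159·0.5961 = 54.573 kPa
Denominator = 102.07·sin38.3°·cos38.3° = 102.07·0.6198·0.7848 = 49.646 kPa
FS = 54.573 / 49.646 = 1.099

FS = 1.10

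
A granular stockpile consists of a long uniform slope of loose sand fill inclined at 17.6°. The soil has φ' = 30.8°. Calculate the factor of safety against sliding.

FS = 1.88

For a dry cohesionless infinite slope the factor of safety is FS = tanφ' / tanβ.
FS = tan30.8° / tan17.6° = 0.5961 / 0.3172 = 1.879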